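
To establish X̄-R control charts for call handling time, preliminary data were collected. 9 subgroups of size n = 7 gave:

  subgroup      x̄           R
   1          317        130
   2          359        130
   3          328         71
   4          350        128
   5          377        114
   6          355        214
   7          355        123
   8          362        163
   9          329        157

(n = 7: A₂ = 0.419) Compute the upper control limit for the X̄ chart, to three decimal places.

X̄̄ = (317 + 359 + 328 + 350 + 377 + 355 + 355 + 362 + 329) / 9 = 3132.0000 / 9 = 348.0000
R̄ = (130 + 130 + 71 + 128 + 114 + 214 + 123 + 163 + 157) / 9 = 1230.0000 / 9 = 136.6667
UCL = X̄̄ + A₂·R̄ = 348.0000 + 0.419 × 136.6667 = 405.2633

405.263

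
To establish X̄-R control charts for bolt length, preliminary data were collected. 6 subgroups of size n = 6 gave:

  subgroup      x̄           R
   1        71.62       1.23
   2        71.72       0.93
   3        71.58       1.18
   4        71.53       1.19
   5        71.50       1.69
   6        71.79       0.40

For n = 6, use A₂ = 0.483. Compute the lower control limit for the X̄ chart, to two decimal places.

X̄̄ = (71.62 + 71.72 + 71.58 + 71.53 + 71.50 + 71.79) / 6 = 429.7400 / 6 = 71.6233
R̄ = (1.23 + 0.93 + 1.18 + 1.19 + 1.69 + 0.40) / 6 = 6.6200 / 6 = 1.1033
LCL = X̄̄ − A₂·R̄ = 71.6233 − 0.483 × 1.1033 = 71.0904

71.09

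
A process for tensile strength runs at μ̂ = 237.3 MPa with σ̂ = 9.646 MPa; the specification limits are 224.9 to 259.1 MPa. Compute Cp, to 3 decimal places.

Cp = (USL − LSL) / (6σ̂) = (259.1 − 224.9) / (6 × 9.646) = 34.2000 / 57.8760 = 0.5909

0.591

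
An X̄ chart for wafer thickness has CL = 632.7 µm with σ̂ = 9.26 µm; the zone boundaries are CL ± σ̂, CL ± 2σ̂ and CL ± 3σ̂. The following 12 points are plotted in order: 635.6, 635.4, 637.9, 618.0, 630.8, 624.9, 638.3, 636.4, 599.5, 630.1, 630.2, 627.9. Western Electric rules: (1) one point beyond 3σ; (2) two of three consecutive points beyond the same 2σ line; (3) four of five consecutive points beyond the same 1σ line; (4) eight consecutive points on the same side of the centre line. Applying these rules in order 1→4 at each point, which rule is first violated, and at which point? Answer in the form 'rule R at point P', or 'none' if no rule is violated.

rule 1 at point 9

Zone of each point (C = within 1σ̂, B = 1σ̂–2σ̂, A = 2σ̂–3σ̂, * = beyond 3σ̂; sign = side of CL): 1:+C, 2:+C, 3:+C, 4:-B, 5:-C, 6:-C, 7:+C, 8:+C, 9:-*, 10:-C, 11:-C, 12:-C
Rule 1 (one point beyond the 3σ limits) is satisfied at point 9.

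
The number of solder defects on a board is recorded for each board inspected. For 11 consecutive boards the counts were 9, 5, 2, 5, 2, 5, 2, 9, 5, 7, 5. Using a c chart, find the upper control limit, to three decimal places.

c̄ = (9 + 5 + 2 + 5 + 2 + 5 + 2 + 9 + 5 + 7 + 5) / 11 = 56 / 11 = 5.0909
UCL = c̄ + 3√c̄ = 5.0909 + 3 × √5.0909 = 5.0909 + 3 × 2.2563 = 11.8598

11.860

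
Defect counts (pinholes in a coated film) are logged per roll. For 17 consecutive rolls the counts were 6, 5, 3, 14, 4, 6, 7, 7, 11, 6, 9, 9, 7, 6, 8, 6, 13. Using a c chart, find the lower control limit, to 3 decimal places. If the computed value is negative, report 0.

0.000

c̄ = (6 + 5 + 3 + 14 + 4 + 6 + 7 + 7 + 11 + 6 + 9 + 9 + 7 + 6 + 8 + 6 + 13) / 17 = 127 / 17 = 7.4706
LCL = c̄ − 3√c̄ = 7.4706 − 3 × 2.7332 = -0.7291 → 0 (cannot be negative)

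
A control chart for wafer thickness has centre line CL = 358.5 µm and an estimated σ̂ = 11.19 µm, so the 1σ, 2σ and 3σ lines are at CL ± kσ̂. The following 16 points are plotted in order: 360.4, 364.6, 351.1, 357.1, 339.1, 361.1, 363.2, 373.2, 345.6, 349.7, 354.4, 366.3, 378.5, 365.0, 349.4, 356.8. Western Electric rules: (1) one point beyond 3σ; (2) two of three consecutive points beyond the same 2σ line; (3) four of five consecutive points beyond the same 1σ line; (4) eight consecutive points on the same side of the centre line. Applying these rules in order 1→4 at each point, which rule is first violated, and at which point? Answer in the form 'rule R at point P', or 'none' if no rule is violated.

none

Zone of each point (C = within 1σ̂, B = 1σ̂–2σ̂, A = 2σ̂–3σ̂, * = beyond 3σ̂; sign = side of CL): 1:+C, 2:+C, 3:-C, 4:-C, 5:-B, 6:+C, 7:+C, 8:+B, 9:-B, 10:-C, 11:-C, 12:+C, 13:+B, 14:+C, 15:-C, 16:-C
No rule fires across all 16 points.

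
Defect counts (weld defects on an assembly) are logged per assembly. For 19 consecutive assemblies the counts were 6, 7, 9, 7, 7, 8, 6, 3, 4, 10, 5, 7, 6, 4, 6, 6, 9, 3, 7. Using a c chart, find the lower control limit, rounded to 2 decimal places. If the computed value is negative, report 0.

0.00

c̄ = (6 + 7 + 9 + 7 + 7 + 8 + 6 + 3 + 4 + 10 + 5 + 7 + 6 + 4 + 6 + 6 + 9 + 3 + 7) / 19 = 120 / 19 = 6.3158
LCL = c̄ − 3√c̄ = 6.3158 − 3 × 2.5131 = -1.2236 → 0 (cannot be negative)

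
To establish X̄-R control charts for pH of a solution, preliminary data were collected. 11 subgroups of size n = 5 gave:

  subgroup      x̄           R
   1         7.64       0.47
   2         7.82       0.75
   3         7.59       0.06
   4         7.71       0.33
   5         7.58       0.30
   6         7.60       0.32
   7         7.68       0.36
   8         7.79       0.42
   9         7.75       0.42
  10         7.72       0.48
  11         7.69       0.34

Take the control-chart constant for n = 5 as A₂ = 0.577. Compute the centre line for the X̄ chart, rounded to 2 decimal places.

7.69

X̄̄ = (7.64 + 7.82 + 7.59 + 7.71 + 7.58 + 7.60 + 7.68 + 7.79 + 7.75 + 7.72 + 7.69) / 11 = 84.5700 / 11 = 7.6882
CL = X̄̄ = 7.6882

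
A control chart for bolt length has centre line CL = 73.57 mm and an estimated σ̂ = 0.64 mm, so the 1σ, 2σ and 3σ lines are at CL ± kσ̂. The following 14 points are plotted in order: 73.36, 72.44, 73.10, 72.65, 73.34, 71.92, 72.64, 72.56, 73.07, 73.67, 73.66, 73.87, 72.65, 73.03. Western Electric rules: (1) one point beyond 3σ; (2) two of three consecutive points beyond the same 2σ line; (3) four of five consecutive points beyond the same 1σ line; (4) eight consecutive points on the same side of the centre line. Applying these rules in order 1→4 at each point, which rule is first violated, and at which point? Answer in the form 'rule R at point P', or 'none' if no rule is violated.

rule 3 at point 8

Zone of each point (C = within 1σ̂, B = 1σ̂–2σ̂, A = 2σ̂–3σ̂, * = beyond 3σ̂; sign = side of CL): 1:-C, 2:-B, 3:-C, 4:-B, 5:-C, 6:-A, 7:-B, 8:-B, 9:-C, 10:+C, 11:+C, 12:+C, 13:-B, 14:-C
Rule 3 (four of five consecutive points beyond the same 1σ limit) is satisfied at point 8.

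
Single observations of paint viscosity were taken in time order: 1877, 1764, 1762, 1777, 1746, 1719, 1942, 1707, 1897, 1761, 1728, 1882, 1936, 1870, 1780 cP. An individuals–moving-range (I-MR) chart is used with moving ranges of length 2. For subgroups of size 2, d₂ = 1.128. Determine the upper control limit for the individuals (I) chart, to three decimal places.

X̄ = (1877 + 1764 + 1762 + 1777 + 1746 + 1719 + 1942 + 1707 + 1897 + 1761 + 1728 + 1882 + 1936 + 1870 + 1780) / 15 = 1809.8667
Moving ranges: 113, 2, 15, 31, 27, 223, 235, 190, 136, 33, 154, 54, 66, 90; M̄R̄ = 1369.0000 / 14 = 97.7857
UCL = X̄ + 3·M̄R̄/d₂ = 1809.8667 + 3 × 97.7857 / 1.128 = 2069.9351

2069.935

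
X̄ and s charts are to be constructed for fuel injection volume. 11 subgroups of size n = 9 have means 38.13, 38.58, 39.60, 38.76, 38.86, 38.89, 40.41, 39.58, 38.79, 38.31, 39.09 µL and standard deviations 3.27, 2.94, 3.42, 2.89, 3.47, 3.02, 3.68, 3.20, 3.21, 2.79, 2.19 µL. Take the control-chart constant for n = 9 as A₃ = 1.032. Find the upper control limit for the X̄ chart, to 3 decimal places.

X̄̄ = (38.13 + 38.58 + 39.60 + 38.76 + 38.86 + 38.89 + 40.41 + 39.58 + 38.79 + 38.31 + 39.09) / 11 = 39.0000
s̄ = (3.27 + 2.94 + 3.42 + 2.89 + 3.47 + 3.02 + 3.68 + 3.20 + 3.21 + 2.79 + 2.19) / 11 = 3.0982
UCL = X̄̄ + A₃·s̄ = 39.0000 + 1.032 × 3.0982 = 42.1973

42.197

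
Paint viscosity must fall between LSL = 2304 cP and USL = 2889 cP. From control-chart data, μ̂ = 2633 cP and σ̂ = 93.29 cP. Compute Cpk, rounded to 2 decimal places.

Cpu = (USL − μ̂) / (3σ̂) = (2889 − 2633) / (3 × 93.29) = 0.9147; Cpl = (μ̂ − LSL) / (3σ̂) = (2633 − 2304) / (3 × 93.29) = 1.1755; Cpk = min(Cpu, Cpl) = 0.9147

0.91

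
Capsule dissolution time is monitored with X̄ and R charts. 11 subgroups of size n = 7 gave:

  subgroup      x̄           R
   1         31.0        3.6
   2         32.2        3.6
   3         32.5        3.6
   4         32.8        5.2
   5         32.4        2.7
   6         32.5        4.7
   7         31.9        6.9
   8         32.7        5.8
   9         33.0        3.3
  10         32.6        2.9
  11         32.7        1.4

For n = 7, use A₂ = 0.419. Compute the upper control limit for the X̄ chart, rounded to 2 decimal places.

X̄̄ = (31.0 + 32.2 + 32.5 + 32.8 + 32.4 + 32.5 + 31.9 + 32.7 + 33.0 + 32.6 + 32.7) / 11 = 356.3000 / 11 = 32.3909
R̄ = (3.6 + 3.6 + 3.6 + 5.2 + 2.7 + 4.7 + 6.9 + 5.8 + 3.3 + 2.9 + 1.4) / 11 = 43.7000 / 11 = 3.9727
UCL = X̄̄ + A₂·R̄ = 32.3909 + 0.419 × 3.9727 = 34.0555

34.06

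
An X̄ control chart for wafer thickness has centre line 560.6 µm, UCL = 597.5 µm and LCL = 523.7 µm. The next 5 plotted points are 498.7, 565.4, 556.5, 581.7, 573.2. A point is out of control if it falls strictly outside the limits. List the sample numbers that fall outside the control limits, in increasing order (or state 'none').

Compare each point to [523.7, 597.5]: sample 1 = 498.7 < LCL.

1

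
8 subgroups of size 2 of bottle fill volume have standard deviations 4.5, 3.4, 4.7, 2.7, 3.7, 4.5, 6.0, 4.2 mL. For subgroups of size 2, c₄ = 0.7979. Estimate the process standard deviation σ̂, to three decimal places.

5.279

s̄ = (4.5 + 3.4 + 4.7 + 2.7 + 3.7 + 4.5 + 6.0 + 4.2) / 8 = 4.2125
σ̂ = s̄ / c₄ = 4.2125 / 0.7979 = 5.2795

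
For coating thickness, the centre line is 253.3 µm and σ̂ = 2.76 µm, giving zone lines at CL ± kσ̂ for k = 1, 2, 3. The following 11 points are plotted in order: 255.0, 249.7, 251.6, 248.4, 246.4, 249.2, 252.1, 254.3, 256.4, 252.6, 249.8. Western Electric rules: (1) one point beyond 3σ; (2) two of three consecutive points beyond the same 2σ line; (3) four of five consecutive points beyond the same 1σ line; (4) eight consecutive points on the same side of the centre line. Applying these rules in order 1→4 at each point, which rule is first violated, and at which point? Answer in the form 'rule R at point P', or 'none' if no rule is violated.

rule 3 at point 6

Zone of each point (C = within 1σ̂, B = 1σ̂–2σ̂, A = 2σ̂–3σ̂, * = beyond 3σ̂; sign = side of CL): 1:+C, 2:-B, 3:-C, 4:-B, 5:-A, 6:-B, 7:-C, 8:+C, 9:+B, 10:-C, 11:-B
Rule 3 (four of five consecutive points beyond the same 1σ limit) is satisfied at point 6.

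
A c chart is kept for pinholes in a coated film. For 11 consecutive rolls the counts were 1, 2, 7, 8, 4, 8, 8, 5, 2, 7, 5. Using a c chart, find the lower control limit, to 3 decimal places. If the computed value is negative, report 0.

0.000

c̄ = (1 + 2 + 7 + 8 + 4 + 8 + 8 + 5 + 2 + 7 + 5) / 11 = 57 / 11 = 5.1818
LCL = c̄ − 3√c̄ = 5.1818 − 3 × 2.2764 = -1.6473 → 0 (cannot be negative)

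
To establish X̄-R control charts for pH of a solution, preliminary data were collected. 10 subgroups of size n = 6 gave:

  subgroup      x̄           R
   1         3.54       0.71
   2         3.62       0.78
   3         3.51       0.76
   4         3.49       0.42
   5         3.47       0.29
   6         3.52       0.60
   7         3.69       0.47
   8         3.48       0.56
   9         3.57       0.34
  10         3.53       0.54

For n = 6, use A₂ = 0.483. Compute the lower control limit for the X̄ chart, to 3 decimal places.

3.278

X̄̄ = (3.54 + 3.62 + 3.51 + 3.49 + 3.47 + 3.52 + 3.69 + 3.48 + 3.57 + 3.53) / 10 = 35.4200 / 10 = 3.5420
R̄ = (0.71 + 0.78 + 0.76 + 0.42 + 0.29 + 0.60 + 0.47 + 0.56 + 0.34 + 0.54) / 10 = 5.4700 / 10 = 0.5470
LCL = X̄̄ − A₂·R̄ = 3.5420 − 0.483 × 0.5470 = 3.2778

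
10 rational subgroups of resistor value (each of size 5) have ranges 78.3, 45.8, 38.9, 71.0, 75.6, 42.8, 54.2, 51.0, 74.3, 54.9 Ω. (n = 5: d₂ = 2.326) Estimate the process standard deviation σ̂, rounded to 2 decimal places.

25.23

R̄ = (78.3 + 45.8 + 38.9 + 71.0 + 75.6 + 42.8 + 54.2 + 51.0 + 74.3 + 54.9) / 10 = 58.6800
σ̂ = R̄ / d₂ = 58.6800 / 2.326 = 25.2279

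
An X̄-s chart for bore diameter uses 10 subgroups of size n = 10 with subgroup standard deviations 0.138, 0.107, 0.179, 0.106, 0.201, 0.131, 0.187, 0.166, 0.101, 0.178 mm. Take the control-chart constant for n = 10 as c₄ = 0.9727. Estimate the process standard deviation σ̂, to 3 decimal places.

0.154

s̄ = (0.138 + 0.107 + 0.179 + 0.106 + 0.201 + 0.131 + 0.187 + 0.166 + 0.101 + 0.178) / 10 = 0.1494
σ̂ = s̄ / c₄ = 0.1494 / 0.9727 = 0.1536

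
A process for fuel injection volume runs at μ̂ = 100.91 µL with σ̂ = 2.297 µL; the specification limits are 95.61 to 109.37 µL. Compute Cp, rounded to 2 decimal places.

1.00

Cp = (USL − LSL) / (6σ̂) = (109.37 − 95.61) / (6 × 2.297) = 13.7600 / 13.7820 = 0.9984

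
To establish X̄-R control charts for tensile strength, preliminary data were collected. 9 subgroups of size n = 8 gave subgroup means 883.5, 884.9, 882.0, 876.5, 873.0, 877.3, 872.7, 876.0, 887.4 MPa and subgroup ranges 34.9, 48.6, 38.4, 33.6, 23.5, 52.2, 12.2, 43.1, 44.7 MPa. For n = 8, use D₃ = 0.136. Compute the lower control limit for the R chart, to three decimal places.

5.005

R̄ = (34.9 + 48.6 + 38.4 + 33.6 + 23.5 + 52.2 + 12.2 + 43.1 + 44.7) / 9 = 331.2000 / 9 = 36.8000
LCL_R = D₃·R̄ = 0.136 × 36.8000 = 5.0048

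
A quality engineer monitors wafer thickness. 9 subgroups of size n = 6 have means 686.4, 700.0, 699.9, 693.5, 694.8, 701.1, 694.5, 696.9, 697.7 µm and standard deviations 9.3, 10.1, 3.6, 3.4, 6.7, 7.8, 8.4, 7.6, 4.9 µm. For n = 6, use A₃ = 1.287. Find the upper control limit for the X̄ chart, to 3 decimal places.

X̄̄ = (686.4 + 700.0 + 699.9 + 693.5 + 694.8 + 701.1 + 694.5 + 696.9 + 697.7) / 9 = 696.0889
s̄ = (9.3 + 10.1 + 3.6 + 3.4 + 6.7 + 7.8 + 8.4 + 7.6 + 4.9) / 9 = 6.8667
UCL = X̄̄ + A₃·s̄ = 696.0889 + 1.287 × 6.8667 = 704.9263

704.926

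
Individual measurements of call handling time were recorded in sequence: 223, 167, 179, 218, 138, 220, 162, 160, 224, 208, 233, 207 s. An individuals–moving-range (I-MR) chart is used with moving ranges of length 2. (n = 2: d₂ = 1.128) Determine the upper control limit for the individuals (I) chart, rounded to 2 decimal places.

X̄ = (223 + 167 + 179 + 218 + 138 + 220 + 162 + 160 + 224 + 208 + 233 + 207) / 12 = 194.9167
Moving ranges: 56, 12, 39, 80, 82, 58, 2, 64, 16, 25, 26; M̄R̄ = 460.0000 / 11 = 41.8182
UCL = X̄ + 3·M̄R̄/d₂ = 194.9167 + 3 × 41.8182 / 1.128 = 306.1352

306.14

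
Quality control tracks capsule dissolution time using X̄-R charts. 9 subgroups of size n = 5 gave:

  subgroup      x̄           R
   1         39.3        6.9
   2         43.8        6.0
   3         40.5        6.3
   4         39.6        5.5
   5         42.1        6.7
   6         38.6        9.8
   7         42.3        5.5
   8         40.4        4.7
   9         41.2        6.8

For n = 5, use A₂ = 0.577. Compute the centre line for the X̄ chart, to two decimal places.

40.87

X̄̄ = (39.3 + 43.8 + 40.5 + 39.6 + 42.1 + 38.6 + 42.3 + 40.4 + 41.2) / 9 = 367.8000 / 9 = 40.8667
CL = X̄̄ = 40.8667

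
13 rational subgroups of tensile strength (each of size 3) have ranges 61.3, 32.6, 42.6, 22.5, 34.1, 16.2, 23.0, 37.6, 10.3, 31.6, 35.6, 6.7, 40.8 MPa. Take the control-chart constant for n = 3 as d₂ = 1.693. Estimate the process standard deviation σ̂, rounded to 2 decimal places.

17.94

R̄ = (61.3 + 32.6 + 42.6 + 22.5 + 34.1 + 16.2 + 23.0 + 37.6 + 10.3 + 31.6 + 35.6 + 6.7 + 40.8) / 13 = 30.3769
σ̂ = R̄ / d₂ = 30.3769 / 1.693 = 17.9427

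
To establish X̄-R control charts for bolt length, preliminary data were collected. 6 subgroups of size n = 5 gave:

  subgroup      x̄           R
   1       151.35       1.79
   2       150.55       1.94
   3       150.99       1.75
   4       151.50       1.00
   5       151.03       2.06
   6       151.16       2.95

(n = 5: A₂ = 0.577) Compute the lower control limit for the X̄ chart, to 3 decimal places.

X̄̄ = (151.35 + 150.55 + 150.99 + 151.50 + 151.03 + 151.16) / 6 = 906.5800 / 6 = 151.0967
R̄ = (1.79 + 1.94 + 1.75 + 1.00 + 2.06 + 2.95) / 6 = 11.4900 / 6 = 1.9150
LCL = X̄̄ − A₂·R̄ = 151.0967 − 0.577 × 1.9150 = 149.9917

149.992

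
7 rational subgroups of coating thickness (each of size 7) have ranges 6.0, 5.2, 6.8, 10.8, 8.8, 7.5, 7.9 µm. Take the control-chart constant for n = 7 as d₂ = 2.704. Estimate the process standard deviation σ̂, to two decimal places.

2.80

R̄ = (6.0 + 5.2 + 6.8 + 10.8 + 8.8 + 7.5 + 7.9) / 7 = 7.5714
σ̂ = R̄ / d₂ = 7.5714 / 2.704 = 2.8001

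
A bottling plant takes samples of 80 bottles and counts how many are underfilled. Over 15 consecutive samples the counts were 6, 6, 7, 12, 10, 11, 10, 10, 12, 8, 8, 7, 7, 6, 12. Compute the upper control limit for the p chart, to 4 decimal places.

0.2149

p̄ = Σdᵢ / (k·n) = 132 / (15 × 80) = 0.11000
UCL = p̄ + 3·√(p̄(1−p̄)/n) = 0.11000 + 3 × √(0.11000×0.89000/80) = 0.11000 + 3 × 0.03498 = 0.21495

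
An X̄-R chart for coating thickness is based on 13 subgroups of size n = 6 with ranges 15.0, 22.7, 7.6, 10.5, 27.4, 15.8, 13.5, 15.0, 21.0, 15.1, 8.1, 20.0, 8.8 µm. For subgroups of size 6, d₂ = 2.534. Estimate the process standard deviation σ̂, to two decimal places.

6.09

R̄ = (15.0 + 22.7 + 7.6 + 10.5 + 27.4 + 15.8 + 13.5 + 15.0 + 21.0 + 15.1 + 8.1 + 20.0 + 8.8) / 13 = 15.4231
σ̂ = R̄ / d₂ = 15.4231 / 2.534 = 6.0865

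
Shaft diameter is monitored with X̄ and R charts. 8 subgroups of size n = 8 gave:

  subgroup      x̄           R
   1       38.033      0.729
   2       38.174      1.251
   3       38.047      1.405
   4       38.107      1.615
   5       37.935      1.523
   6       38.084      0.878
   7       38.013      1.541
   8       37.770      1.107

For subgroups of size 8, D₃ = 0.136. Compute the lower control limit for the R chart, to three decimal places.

R̄ = (0.729 + 1.251 + 1.405 + 1.615 + 1.523 + 0.878 + 1.541 + 1.107) / 8 = 10.0490 / 8 = 1.2561
LCL_R = D₃·R̄ = 0.136 × 1.2561 = 0.1708

0.171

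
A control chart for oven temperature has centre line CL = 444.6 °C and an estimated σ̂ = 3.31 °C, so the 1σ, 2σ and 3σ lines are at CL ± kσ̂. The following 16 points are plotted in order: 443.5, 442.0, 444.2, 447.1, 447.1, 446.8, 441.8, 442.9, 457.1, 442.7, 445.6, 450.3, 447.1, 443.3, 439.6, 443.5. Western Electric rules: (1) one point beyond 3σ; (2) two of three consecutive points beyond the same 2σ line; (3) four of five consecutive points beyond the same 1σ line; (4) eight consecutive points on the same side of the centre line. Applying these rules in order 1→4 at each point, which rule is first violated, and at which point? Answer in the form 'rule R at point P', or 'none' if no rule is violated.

rule 1 at point 9

Zone of each point (C = within 1σ̂, B = 1σ̂–2σ̂, A = 2σ̂–3σ̂, * = beyond 3σ̂; sign = side of CL): 1:-C, 2:-C, 3:-C, 4:+C, 5:+C, 6:+C, 7:-C, 8:-C, 9:+*, 10:-C, 11:+C, 12:+B, 13:+C, 14:-C, 15:-B, 16:-C
Rule 1 (one point beyond the 3σ limits) is satisfied at point 9.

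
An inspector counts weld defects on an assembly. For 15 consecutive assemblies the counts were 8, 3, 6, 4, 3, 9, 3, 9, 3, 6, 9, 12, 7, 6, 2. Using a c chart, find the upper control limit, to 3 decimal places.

c̄ = (8 + 3 + 6 + 4 + 3 + 9 + 3 + 9 + 3 + 6 + 9 + 12 + 7 + 6 + 2) / 15 = 90 / 15 = 6.0000
UCL = c̄ + 3√c̄ = 6.0000 + 3 × √6.0000 = 6.0000 + 3 × 2.4495 = 13.3485

13.348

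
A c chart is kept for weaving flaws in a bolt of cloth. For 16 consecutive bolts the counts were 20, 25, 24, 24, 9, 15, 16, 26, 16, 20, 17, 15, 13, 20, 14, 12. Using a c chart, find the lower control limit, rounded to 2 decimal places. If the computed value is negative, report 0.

c̄ = (20 + 25 + 24 + 24 + 9 + 15 + 16 + 26 + 16 + 20 + 17 + 15 + 13 + 20 + 14 + 12) / 16 = 286 / 16 = 17.8750
LCL = c̄ − 3√c̄ = 17.8750 − 3 × 4.2279 = 5.1913

5.19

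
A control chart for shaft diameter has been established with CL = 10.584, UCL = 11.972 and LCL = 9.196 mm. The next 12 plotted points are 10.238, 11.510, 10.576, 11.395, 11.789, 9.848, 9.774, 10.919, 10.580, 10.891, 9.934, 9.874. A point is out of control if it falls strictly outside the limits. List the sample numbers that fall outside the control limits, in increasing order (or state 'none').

none

All 12 points lie within [9.196, 11.972].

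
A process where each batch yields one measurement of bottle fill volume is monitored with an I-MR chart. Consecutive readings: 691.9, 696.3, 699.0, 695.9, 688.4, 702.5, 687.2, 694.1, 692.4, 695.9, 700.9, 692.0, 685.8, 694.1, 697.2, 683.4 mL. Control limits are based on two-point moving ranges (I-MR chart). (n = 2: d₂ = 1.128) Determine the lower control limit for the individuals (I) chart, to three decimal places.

675.034

X̄ = (691.9 + 696.3 + 699.0 + 695.9 + 688.4 + 702.5 + 687.2 + 694.1 + 692.4 + 695.9 + 700.9 + 692.0 + 685.8 + 694.1 + 697.2 + 683.4) / 16 = 693.5625
Moving ranges: 4.4, 2.7, 3.1, 7.5, 14.1, 15.3, 6.9, 1.7, 3.5, 5.0, 8.9, 6.2, 8.3, 3.1, 13.8; M̄R̄ = 104.5000 / 15 = 6.9667
LCL = X̄ − 3·M̄R̄/d₂ = 693.5625 − 3 × 6.9667 / 1.128 = 675.0341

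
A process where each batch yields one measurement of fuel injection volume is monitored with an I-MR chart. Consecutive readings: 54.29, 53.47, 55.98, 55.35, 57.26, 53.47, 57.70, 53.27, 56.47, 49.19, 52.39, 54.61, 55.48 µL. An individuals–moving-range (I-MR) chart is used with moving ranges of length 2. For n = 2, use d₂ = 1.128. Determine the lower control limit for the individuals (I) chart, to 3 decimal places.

46.756

X̄ = (54.29 + 53.47 + 55.98 + 55.35 + 57.26 + 53.47 + 57.70 + 53.27 + 56.47 + 49.19 + 52.39 + 54.61 + 55.48) / 13 = 54.5331
Moving ranges: 0.82, 2.51, 0.63, 1.91, 3.79, 4.23, 4.43, 3.20, 7.28, 3.20, 2.22, 0.87; M̄R̄ = 35.0900 / 12 = 2.9242
LCL = X̄ − 3·M̄R̄/d₂ = 54.5331 − 3 × 2.9242 / 1.128 = 46.7560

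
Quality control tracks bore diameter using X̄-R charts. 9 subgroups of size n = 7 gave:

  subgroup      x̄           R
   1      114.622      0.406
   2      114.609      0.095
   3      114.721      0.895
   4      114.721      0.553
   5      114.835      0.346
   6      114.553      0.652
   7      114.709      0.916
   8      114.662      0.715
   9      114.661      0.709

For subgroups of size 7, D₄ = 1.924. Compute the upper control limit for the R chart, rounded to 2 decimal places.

R̄ = (0.406 + 0.095 + 0.895 + 0.553 + 0.346 + 0.652 + 0.916 + 0.715 + 0.709) / 9 = 5.2870 / 9 = 0.5874
UCL_R = D₄·R̄ = 1.924 × 0.5874 = 1.1302

1.13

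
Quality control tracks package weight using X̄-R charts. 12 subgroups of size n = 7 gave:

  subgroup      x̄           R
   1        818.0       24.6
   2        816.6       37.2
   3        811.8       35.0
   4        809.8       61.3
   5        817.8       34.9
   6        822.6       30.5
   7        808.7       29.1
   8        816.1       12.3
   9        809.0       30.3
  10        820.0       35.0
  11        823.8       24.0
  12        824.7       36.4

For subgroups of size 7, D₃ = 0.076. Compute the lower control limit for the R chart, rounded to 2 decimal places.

R̄ = (24.6 + 37.2 + 35.0 + 61.3 + 34.9 + 30.5 + 29.1 + 12.3 + 30.3 + 35.0 + 24.0 + 36.4) / 12 = 390.6000 / 12 = 32.5500
LCL_R = D₃·R̄ = 0.076 × 32.5500 = 2.4738

2.47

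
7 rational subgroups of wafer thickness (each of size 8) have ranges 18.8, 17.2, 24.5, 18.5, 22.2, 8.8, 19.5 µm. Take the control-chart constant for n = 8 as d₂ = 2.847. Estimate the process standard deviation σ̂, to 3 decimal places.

R̄ = (18.8 + 17.2 + 24.5 + 18.5 + 22.2 + 8.8 + 19.5) / 7 = 18.5000
σ̂ = R̄ / d₂ = 18.5000 / 2.847 = 6.4981

6.498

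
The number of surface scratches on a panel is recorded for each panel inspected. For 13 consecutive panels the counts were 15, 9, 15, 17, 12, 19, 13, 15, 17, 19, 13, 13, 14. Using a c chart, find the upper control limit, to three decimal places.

26.191

c̄ = (15 + 9 + 15 + 17 + 12 + 19 + 13 + 15 + 17 + 19 + 13 + 13 + 14) / 13 = 191 / 13 = 14.6923
UCL = c̄ + 3√c̄ = 14.6923 + 3 × √14.6923 = 14.6923 + 3 × 3.8331 = 26.1915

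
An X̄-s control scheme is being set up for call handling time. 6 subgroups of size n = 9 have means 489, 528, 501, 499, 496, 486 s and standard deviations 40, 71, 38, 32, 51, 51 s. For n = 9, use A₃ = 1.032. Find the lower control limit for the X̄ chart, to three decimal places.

X̄̄ = (489 + 528 + 501 + 499 + 496 + 486) / 6 = 499.8333
s̄ = (40 + 71 + 38 + 32 + 51 + 51) / 6 = 47.1667
LCL = X̄̄ − A₃·s̄ = 499.8333 − 1.032 × 47.1667 = 451.1573

451.157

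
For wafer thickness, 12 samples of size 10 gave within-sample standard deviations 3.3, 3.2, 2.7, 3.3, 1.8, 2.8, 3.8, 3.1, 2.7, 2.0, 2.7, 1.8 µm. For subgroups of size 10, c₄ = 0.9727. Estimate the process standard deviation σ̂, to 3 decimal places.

s̄ = (3.3 + 3.2 + 2.7 + 3.3 + 1.8 + 2.8 + 3.8 + 3.1 + 2.7 + 2.0 + 2.7 + 1.8) / 12 = 2.7667
σ̂ = s̄ / c₄ = 2.7667 / 0.9727 = 2.8443

2.844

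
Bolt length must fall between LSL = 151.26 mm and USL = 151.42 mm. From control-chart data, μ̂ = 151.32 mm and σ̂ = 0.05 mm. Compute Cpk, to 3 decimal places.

0.400

Cpu = (USL − μ̂) / (3σ̂) = (151.42 − 151.32) / (3 × 0.05) = 0.6667; Cpl = (μ̂ − LSL) / (3σ̂) = (151.32 − 151.26) / (3 × 0.05) = 0.4000; Cpk = min(Cpu, Cpl) = 0.4000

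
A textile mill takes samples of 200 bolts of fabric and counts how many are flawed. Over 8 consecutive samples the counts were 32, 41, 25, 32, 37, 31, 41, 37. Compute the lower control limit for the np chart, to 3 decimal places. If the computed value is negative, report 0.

p̄ = Σdᵢ / (k·n) = 276 / (8 × 200) = 0.17250
LCL = np̄ − 3·√(np̄(1−p̄)) = 34.5000 − 3 × 5.3431 = 18.4707

18.471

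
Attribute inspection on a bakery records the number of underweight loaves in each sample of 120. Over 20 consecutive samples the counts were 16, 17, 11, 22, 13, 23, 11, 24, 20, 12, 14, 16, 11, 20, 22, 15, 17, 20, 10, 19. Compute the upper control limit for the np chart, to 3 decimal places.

p̄ = Σdᵢ / (k·n) = 333 / (20 × 120) = 0.13875
UCL = np̄ + 3·√(np̄(1−p̄)) = 16.6500 + 3 × √(16.6500×0.86125) = 16.6500 + 3 × 3.7868 = 28.0104

28.010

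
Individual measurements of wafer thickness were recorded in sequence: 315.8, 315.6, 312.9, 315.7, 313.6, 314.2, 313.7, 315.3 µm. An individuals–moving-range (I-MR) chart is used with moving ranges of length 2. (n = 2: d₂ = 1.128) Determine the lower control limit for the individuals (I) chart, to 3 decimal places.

X̄ = (315.8 + 315.6 + 312.9 + 315.7 + 313.6 + 314.2 + 313.7 + 315.3) / 8 = 314.6000
Moving ranges: 0.2, 2.7, 2.8, 2.1, 0.6, 0.5, 1.6; M̄R̄ = 10.5000 / 7 = 1.5000
LCL = X̄ − 3·M̄R̄/d₂ = 314.6000 − 3 × 1.5000 / 1.128 = 310.6106

310.611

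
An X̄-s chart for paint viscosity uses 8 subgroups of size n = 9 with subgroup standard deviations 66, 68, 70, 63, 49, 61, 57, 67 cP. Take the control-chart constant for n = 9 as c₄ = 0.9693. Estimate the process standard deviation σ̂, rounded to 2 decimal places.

s̄ = (66 + 68 + 70 + 63 + 49 + 61 + 57 + 67) / 8 = 62.6250
σ̂ = s̄ / c₄ = 62.6250 / 0.9693 = 64.6085

64.61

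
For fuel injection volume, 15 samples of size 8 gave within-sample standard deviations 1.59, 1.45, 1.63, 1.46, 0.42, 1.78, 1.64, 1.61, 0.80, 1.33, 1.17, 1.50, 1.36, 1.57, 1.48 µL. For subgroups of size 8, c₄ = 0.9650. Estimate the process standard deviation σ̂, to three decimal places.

s̄ = (1.59 + 1.45 + 1.63 + 1.46 + 0.42 + 1.78 + 1.64 + 1.61 + 0.80 + 1.33 + 1.17 + 1.50 + 1.36 + 1.57 + 1.48) / 15 = 1.3860
σ̂ = s̄ / c₄ = 1.3860 / 0.9650 = 1.4363

1.436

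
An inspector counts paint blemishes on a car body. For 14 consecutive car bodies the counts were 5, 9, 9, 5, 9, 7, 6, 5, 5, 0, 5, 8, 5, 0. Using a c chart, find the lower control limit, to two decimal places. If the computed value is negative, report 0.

c̄ = (5 + 9 + 9 + 5 + 9 + 7 + 6 + 5 + 5 + 0 + 5 + 8 + 5 + 0) / 14 = 78 / 14 = 5.5714
LCL = c̄ − 3√c̄ = 5.5714 − 3 × 2.3604 = -1.5097 → 0 (cannot be negative)

0.00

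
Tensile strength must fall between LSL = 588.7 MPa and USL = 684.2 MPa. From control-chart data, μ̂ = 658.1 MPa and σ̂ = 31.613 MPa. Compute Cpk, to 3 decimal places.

Cpu = (USL − μ̂) / (3σ̂) = (684.2 − 658.1) / (3 × 31.613) = 0.2752; Cpl = (μ̂ − LSL) / (3σ̂) = (658.1 − 588.7) / (3 × 31.613) = 0.7318; Cpk = min(Cpu, Cpl) = 0.2752

0.275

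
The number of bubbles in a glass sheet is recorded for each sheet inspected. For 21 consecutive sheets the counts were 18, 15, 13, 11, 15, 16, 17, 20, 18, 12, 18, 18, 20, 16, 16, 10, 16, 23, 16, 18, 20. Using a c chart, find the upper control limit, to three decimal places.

28.653

c̄ = (18 + 15 + 13 + 11 + 15 + 16 + 17 + 20 + 18 + 12 + 18 + 18 + 20 + 16 + 16 + 10 + 16 + 23 + 16 + 18 + 20) / 21 = 346 / 21 = 16.4762
UCL = c̄ + 3√c̄ = 16.4762 + 3 × √16.4762 = 16.4762 + 3 × 4.0591 = 28.6535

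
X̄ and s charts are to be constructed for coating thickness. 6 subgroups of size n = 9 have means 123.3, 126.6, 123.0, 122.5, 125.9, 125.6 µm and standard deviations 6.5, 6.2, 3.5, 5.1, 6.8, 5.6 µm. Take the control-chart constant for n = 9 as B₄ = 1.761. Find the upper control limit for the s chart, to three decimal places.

s̄ = (6.5 + 6.2 + 3.5 + 5.1 + 6.8 + 5.6) / 6 = 5.6167
UCL_s = B₄·s̄ = 1.761 × 5.6167 = 9.8910

9.891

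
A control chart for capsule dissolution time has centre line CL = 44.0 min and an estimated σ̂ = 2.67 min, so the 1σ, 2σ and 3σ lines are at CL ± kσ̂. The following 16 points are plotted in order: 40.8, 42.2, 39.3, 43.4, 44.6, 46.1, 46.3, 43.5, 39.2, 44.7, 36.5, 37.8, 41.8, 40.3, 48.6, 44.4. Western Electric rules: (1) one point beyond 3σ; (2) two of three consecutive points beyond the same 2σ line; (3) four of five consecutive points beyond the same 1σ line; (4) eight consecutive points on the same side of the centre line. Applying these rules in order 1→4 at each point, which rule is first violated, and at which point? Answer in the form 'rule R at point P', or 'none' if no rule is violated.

Zone of each point (C = within 1σ̂, B = 1σ̂–2σ̂, A = 2σ̂–3σ̂, * = beyond 3σ̂; sign = side of CL): 1:-B, 2:-C, 3:-B, 4:-C, 5:+C, 6:+C, 7:+C, 8:-C, 9:-B, 10:+C, 11:-A, 12:-A, 13:-C, 14:-B, 15:+B, 16:+C
Rule 2 (two of three consecutive points beyond the same 2σ limit) is satisfied at point 12.

rule 2 at point 12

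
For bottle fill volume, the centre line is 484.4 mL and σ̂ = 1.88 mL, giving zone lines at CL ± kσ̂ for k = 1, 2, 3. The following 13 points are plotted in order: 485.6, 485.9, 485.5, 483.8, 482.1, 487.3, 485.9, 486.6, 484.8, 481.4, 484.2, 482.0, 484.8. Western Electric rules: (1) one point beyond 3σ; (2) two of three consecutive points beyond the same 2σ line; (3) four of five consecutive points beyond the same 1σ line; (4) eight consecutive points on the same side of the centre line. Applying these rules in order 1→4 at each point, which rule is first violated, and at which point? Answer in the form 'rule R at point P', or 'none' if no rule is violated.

Zone of each point (C = within 1σ̂, B = 1σ̂–2σ̂, A = 2σ̂–3σ̂, * = beyond 3σ̂; sign = side of CL): 1:+C, 2:+C, 3:+C, 4:-C, 5:-B, 6:+B, 7:+C, 8:+B, 9:+C, 10:-B, 11:-C, 12:-B, 13:+C
No rule fires across all 13 points.

none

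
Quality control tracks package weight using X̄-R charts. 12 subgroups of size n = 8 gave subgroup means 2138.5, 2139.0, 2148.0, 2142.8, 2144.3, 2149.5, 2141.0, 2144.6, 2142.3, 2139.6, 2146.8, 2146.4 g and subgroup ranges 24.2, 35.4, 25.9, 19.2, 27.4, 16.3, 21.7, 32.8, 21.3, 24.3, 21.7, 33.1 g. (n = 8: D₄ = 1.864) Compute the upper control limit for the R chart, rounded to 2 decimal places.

47.11

R̄ = (24.2 + 35.4 + 25.9 + 19.2 + 27.4 + 16.3 + 21.7 + 32.8 + 21.3 + 24.3 + 21.7 + 33.1) / 12 = 303.3000 / 12 = 25.2750
UCL_R = D₄·R̄ = 1.864 × 25.2750 = 47.1126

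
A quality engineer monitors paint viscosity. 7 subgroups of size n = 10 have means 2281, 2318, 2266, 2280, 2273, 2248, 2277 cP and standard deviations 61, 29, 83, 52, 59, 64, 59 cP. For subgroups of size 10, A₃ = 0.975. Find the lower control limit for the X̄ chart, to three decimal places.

2220.882

X̄̄ = (2281 + 2318 + 2266 + 2280 + 2273 + 2248 + 2277) / 7 = 2277.5714
s̄ = (61 + 29 + 83 + 52 + 59 + 64 + 59) / 7 = 58.1429
LCL = X̄̄ − A₃·s̄ = 2277.5714 − 0.975 × 58.1429 = 2220.8821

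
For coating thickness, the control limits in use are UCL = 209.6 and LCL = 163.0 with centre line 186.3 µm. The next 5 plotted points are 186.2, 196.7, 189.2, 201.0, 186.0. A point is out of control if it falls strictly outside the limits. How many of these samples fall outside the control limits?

0

All 5 points lie within [163.0, 209.6].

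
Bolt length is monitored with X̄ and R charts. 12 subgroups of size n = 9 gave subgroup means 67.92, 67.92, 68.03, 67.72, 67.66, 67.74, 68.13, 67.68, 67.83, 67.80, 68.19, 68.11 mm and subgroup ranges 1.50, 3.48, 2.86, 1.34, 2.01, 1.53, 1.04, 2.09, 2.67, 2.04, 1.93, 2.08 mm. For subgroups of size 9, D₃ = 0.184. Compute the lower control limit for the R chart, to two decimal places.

R̄ = (1.50 + 3.48 + 2.86 + 1.34 + 2.01 + 1.53 + 1.04 + 2.09 + 2.67 + 2.04 + 1.93 + 2.08) / 12 = 24.5700 / 12 = 2.0475
LCL_R = D₃·R̄ = 0.184 × 2.0475 = 0.3767

0.38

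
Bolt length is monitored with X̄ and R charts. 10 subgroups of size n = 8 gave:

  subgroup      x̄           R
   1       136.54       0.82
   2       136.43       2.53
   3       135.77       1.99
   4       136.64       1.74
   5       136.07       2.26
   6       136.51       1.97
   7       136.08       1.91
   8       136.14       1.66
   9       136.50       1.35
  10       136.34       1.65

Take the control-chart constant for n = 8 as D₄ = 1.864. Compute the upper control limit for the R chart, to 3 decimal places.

3.333

R̄ = (0.82 + 2.53 + 1.99 + 1.74 + 2.26 + 1.97 + 1.91 + 1.66 + 1.35 + 1.65) / 10 = 17.8800 / 10 = 1.7880
UCL_R = D₄·R̄ = 1.864 × 1.7880 = 3.3328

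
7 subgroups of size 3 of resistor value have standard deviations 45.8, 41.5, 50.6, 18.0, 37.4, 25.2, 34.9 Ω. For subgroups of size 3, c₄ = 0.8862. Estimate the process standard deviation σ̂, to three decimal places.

40.849

s̄ = (45.8 + 41.5 + 50.6 + 18.0 + 37.4 + 25.2 + 34.9) / 7 = 36.2000
σ̂ = s̄ / c₄ = 36.2000 / 0.8862 = 40.8486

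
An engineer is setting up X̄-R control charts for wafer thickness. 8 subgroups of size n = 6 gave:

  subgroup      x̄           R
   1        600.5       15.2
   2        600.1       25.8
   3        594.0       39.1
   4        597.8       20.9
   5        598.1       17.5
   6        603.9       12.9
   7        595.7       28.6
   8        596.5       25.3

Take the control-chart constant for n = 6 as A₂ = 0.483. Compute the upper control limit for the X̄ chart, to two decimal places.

X̄̄ = (600.5 + 600.1 + 594.0 + 597.8 + 598.1 + 603.9 + 595.7 + 596.5) / 8 = 4786.6000 / 8 = 598.3250
R̄ = (15.2 + 25.8 + 39.1 + 20.9 + 17.5 + 12.9 + 28.6 + 25.3) / 8 = 185.3000 / 8 = 23.1625
UCL = X̄̄ + A₂·R̄ = 598.3250 + 0.483 × 23.1625 = 609.5125

609.51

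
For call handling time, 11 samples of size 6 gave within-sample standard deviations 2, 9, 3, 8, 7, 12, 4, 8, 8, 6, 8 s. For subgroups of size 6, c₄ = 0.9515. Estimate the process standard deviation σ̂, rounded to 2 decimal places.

7.17

s̄ = (2 + 9 + 3 + 8 + 7 + 12 + 4 + 8 + 8 + 6 + 8) / 11 = 6.8182
σ̂ = s̄ / c₄ = 6.8182 / 0.9515 = 7.1657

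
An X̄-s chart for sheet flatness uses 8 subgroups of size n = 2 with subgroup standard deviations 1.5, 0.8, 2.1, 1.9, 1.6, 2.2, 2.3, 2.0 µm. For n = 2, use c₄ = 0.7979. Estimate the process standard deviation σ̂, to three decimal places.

s̄ = (1.5 + 0.8 + 2.1 + 1.9 + 1.6 + 2.2 + 2.3 + 2.0) / 8 = 1.8000
σ̂ = s̄ / c₄ = 1.8000 / 0.7979 = 2.2559

2.256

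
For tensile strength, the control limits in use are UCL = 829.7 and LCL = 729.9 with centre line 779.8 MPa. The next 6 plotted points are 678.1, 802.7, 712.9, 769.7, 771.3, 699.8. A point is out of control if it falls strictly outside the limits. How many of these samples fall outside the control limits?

3

Compare each point to [729.9, 829.7]: sample 1 = 678.1 < LCL; sample 3 = 712.9 < LCL; sample 6 = 699.8 < LCL.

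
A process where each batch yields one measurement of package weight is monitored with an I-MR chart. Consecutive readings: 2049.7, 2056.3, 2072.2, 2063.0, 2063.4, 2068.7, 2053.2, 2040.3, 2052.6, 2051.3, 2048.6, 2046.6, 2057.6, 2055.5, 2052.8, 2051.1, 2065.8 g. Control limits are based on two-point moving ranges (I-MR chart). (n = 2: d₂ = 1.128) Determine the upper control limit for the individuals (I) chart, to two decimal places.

X̄ = (2049.7 + 2056.3 + 2072.2 + 2063.0 + 2063.4 + 2068.7 + 2053.2 + 2040.3 + 2052.6 + 2051.3 + 2048.6 + 2046.6 + 2057.6 + 2055.5 + 2052.8 + 2051.1 + 2065.8) / 17 = 2055.8059
Moving ranges: 6.6, 15.9, 9.2, 0.4, 5.3, 15.5, 12.9, 12.3, 1.3, 2.7, 2.0, 11.0, 2.1, 2.7, 1.7, 14.7; M̄R̄ = 116.3000 / 16 = 7.2687
UCL = X̄ + 3·M̄R̄/d₂ = 2055.8059 + 3 × 7.2687 / 1.128 = 2075.1377

2075.14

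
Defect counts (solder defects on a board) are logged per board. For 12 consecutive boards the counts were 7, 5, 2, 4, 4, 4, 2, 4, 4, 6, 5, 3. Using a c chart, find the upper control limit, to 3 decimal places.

c̄ = (7 + 5 + 2 + 4 + 4 + 4 + 2 + 4 + 4 + 6 + 5 + 3) / 12 = 50 / 12 = 4.1667
UCL = c̄ + 3√c̄ = 4.1667 + 3 × √4.1667 = 4.1667 + 3 × 2.0412 = 10.2904

10.290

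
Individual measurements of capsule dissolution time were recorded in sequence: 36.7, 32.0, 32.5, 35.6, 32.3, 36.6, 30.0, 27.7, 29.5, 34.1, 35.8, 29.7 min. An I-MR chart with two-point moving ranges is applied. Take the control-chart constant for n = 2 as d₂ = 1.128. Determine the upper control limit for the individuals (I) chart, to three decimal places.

42.138

X̄ = (36.7 + 32.0 + 32.5 + 35.6 + 32.3 + 36.6 + 30.0 + 27.7 + 29.5 + 34.1 + 35.8 + 29.7) / 12 = 32.7083
Moving ranges: 4.7, 0.5, 3.1, 3.3, 4.3, 6.6, 2.3, 1.8, 4.6, 1.7, 6.1; M̄R̄ = 39.0000 / 11 = 3.5455
UCL = X̄ + 3·M̄R̄/d₂ = 32.7083 + 3 × 3.5455 / 1.128 = 42.1377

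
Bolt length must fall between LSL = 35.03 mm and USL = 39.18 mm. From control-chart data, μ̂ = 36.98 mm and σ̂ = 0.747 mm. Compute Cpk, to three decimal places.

0.870

Cpu = (USL − μ̂) / (3σ̂) = (39.18 − 36.98) / (3 × 0.747) = 0.9817; Cpl = (μ̂ − LSL) / (3σ̂) = (36.98 − 35.03) / (3 × 0.747) = 0.8701; Cpk = min(Cpu, Cpl) = 0.8701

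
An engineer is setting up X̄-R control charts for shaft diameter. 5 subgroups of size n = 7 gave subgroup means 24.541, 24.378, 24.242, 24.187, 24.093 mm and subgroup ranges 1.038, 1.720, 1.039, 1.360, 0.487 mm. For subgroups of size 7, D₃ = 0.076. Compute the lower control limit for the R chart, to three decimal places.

R̄ = (1.038 + 1.720 + 1.039 + 1.360 + 0.487) / 5 = 5.6440 / 5 = 1.1288
LCL_R = D₃·R̄ = 0.076 × 1.1288 = 0.0858

0.086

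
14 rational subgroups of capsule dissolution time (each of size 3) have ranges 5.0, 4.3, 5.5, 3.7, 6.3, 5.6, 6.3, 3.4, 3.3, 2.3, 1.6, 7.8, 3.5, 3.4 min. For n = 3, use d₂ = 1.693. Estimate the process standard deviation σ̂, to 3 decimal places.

R̄ = (5.0 + 4.3 + 5.5 + 3.7 + 6.3 + 5.6 + 6.3 + 3.4 + 3.3 + 2.3 + 1.6 + 7.8 + 3.5 + 3.4) / 14 = 4.4286
σ̂ = R̄ / d₂ = 4.4286 / 1.693 = 2.6158

2.616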